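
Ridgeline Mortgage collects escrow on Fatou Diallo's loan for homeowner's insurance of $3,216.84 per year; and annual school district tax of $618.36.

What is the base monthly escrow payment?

Homeowner's insurance — $3,216.84/yr
School district tax — $618.36/yr
Yearly total = $3,835.20
Per month = $3,835.20 / 12 = $319.60

$319.60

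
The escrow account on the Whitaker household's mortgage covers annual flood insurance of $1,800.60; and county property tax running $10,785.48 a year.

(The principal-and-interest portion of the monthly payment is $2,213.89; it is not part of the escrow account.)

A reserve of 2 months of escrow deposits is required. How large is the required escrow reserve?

$2,097.68

Flood insurance = $1,800.60
County property tax = $10,785.48
Total per year = $12,586.08
Per month = $12,586.08 / 12 = $1,048.84
Required cushion = 2 × $1,048.84 = $2,097.68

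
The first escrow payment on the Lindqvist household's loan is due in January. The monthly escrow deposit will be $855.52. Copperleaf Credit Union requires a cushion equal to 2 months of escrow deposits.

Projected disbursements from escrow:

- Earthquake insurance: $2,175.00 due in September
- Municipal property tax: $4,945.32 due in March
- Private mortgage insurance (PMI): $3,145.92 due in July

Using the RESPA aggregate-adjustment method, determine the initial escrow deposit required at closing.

$4,277.60

Cushion = 2 × $855.52 = $1,711.04
Trial balance (start $0, +$855.52 each month, − disbursements):
  Jan: +$855.52 → $855.52
  Feb: +$855.52 → $1,711.04
  Mar: +$855.52 − $4,945.32 → -$2,378.76
  Apr: +$855.52 → -$1,523.24
  May: +$855.52 → -$667.72
  Jun: +$855.52 → $187.80
  Jul: +$855.52 − $3,145.92 → -$2,102.60
  Aug: +$855.52 → -$1,247.08
  Sep: +$855.52 − $2,175.00 → -$2,566.56
  Oct: +$855.52 → -$1,711.04
  Nov: +$855.52 → -$855.52
  Dec: +$855.52 → $0.00
Lowest trial balance = -$2,566.56 (Sep)
Initial deposit = cushion − low point = $1,711.04 − (-$2,566.56) = $4,277.60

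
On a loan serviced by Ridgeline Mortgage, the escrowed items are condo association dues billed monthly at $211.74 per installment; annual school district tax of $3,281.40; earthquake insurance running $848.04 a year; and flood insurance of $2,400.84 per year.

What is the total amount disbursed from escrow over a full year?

Condo association dues = $211.74 × 12 = $2,540.88
School district tax = $3,281.40
Earthquake insurance = $848.04
Flood insurance = $2,400.84
Total annual escrow = $9,071.16

$9,071.16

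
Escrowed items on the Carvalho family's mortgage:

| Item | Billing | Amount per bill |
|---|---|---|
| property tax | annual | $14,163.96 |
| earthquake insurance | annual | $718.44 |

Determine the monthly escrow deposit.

Property tax: $14,163.96/yr
Earthquake insurance: $718.44/yr
Total per year = $14,882.40
Per month = $14,882.40 ÷ 12 = $1,240.20

$1,240.20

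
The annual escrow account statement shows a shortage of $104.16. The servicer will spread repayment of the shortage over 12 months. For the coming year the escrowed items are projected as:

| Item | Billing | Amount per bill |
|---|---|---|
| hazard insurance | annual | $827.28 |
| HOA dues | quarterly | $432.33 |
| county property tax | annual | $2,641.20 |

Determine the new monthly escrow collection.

$441.83

Hazard insurance = $827.28 annually
HOA dues = $432.33 × 4 = $1,729.32 annually
County property tax = $2,641.20 annually
Combined annual = $827.28 + $1,729.32 + $2,641.20 = $5,197.80
Monthly = $5,197.80 ÷ 12 = $433.15
Monthly shortage recovery: $104.16 ÷ 12 = $8.68
New monthly escrow = $433.15 + $8.68 = $441.83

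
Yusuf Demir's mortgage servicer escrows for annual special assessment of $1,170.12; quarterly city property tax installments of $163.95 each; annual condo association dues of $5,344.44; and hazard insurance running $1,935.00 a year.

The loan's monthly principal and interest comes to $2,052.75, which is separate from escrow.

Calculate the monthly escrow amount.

$758.78

Special assessment — $1,170.12
City property tax — $163.95 × 4 = $655.80
Condo association dues — $5,344.44
Hazard insurance — $1,935.00
Yearly total = $9,105.36
Monthly escrow = $9,105.36 / 12 = $758.78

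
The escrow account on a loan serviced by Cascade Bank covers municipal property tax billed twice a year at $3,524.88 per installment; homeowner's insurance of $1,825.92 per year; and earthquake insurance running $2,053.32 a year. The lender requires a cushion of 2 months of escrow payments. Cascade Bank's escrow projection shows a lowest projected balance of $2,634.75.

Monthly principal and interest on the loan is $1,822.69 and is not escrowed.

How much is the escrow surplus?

Municipal property tax: $3,524.88 × 2 = $7,049.76 per year
Homeowner's insurance: $1,825.92 per year
Earthquake insurance: $2,053.32 per year
Total per year = $7,049.76 + $1,825.92 + $2,053.32 = $10,929.00
Base monthly escrow = $10,929.00 / 12 = $910.75
Required cushion = 2 × $910.75 = $1,821.50
Surplus = $2,634.75 − $1,821.50 = $813.25

$813.25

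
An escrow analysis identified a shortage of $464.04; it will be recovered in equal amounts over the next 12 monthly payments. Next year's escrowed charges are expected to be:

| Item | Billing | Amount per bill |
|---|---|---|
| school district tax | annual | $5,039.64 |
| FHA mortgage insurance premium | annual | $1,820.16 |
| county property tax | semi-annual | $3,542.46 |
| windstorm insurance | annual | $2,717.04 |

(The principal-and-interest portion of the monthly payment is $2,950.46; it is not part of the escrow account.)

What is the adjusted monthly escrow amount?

School district tax = $5,039.64 annually
FHA mortgage insurance premium = $1,820.16 annually
County property tax = $3,542.46 × 2 = $7,084.92 annually
Windstorm insurance = $2,717.04 annually
Total per year = $16,661.76
Monthly = $16,661.76 ÷ 12 = $1,388.48
Shortage spread = $464.04 / 12 = $38.67/mo
New monthly escrow = $1,388.48 + $38.67 = $1,427.15

$1,427.15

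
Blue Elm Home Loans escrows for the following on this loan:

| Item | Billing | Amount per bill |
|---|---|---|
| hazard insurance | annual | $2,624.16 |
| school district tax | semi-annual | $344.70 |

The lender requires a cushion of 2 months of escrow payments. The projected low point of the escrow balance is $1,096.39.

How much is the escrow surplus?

Hazard insurance: $2,624.16 annually
School district tax: $344.70 × 2 = $689.40 annually
Combined annual = $3,313.56
Per month = $3,313.56 ÷ 12 = $276.13
Required cushion = 2 × $276.13 = $552.26
Surplus = $1,096.39 − $552.26 = $544.13

$544.13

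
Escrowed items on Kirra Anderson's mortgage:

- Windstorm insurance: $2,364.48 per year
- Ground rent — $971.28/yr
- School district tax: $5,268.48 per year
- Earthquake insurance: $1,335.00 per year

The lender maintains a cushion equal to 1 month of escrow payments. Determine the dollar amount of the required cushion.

$828.27

Windstorm insurance = $2,364.48 annually
Ground rent = $971.28 annually
School district tax = $5,268.48 annually
Earthquake insurance = $1,335.00 annually
Combined annual = $2,364.48 + $971.28 + $5,268.48 + $1,335.00 = $9,939.24
Monthly = $9,939.24 ÷ 12 = $828.27
Cushion = 1 × $828.27 = $828.27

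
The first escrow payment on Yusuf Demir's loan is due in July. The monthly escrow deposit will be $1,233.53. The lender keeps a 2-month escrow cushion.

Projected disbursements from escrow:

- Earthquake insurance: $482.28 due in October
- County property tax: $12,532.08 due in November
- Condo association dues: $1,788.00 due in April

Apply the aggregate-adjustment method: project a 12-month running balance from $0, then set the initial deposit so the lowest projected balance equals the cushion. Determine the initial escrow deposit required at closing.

$9,313.77

Cushion = 2 × $1,233.53 = $2,467.06
Trial balance (start $0, +$1,233.53 each month, − disbursements):
  Jul: +$1,233.53 → $1,233.53
  Aug: +$1,233.53 → $2,467.06
  Sep: +$1,233.53 → $3,700.59
  Oct: +$1,233.53 − $482.28 → $4,451.84
  Nov: +$1,233.53 − $12,532.08 → -$6,846.71
  Dec: +$1,233.53 → -$5,613.18
  Jan: +$1,233.53 → -$4,379.65
  Feb: +$1,233.53 → -$3,146.12
  Mar: +$1,233.53 → -$1,912.59
  Apr: +$1,233.53 − $1,788.00 → -$2,467.06
  May: +$1,233.53 → -$1,233.53
  Jun: +$1,233.53 → $0.00
Lowest trial balance = -$6,846.71 (Nov)
Initial deposit = cushion − low point = $2,467.06 − (-$6,846.71) = $9,313.77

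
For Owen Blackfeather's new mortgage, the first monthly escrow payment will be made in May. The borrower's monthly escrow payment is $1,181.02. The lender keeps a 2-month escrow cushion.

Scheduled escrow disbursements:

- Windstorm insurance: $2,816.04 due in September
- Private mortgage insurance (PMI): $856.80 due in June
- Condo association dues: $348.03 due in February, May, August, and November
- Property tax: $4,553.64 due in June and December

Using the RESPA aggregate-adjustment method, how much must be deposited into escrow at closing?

$6,738.09

Cushion = 2 × $1,181.02 = $2,362.04
Trial balance (start $0, +$1,181.02 each month, − disbursements):
  May: +$1,181.02 − $348.03 → $832.99
  Jun: +$1,181.02 − $5,410.44 → -$3,396.43
  Jul: +$1,181.02 → -$2,215.41
  Aug: +$1,181.02 − $348.03 → -$1,382.42
  Sep: +$1,181.02 − $2,816.04 → -$3,017.44
  Oct: +$1,181.02 → -$1,836.42
  Nov: +$1,181.02 − $348.03 → -$1,003.43
  Dec: +$1,181.02 − $4,553.64 → -$4,376.05
  Jan: +$1,181.02 → -$3,195.03
  Feb: +$1,181.02 − $348.03 → -$2,362.04
  Mar: +$1,181.02 → -$1,181.02
  Apr: +$1,181.02 → $0.00
Lowest trial balance = -$4,376.05 (Dec)
Initial deposit = cushion − low point = $2,362.04 − (-$4,376.05) = $6,738.09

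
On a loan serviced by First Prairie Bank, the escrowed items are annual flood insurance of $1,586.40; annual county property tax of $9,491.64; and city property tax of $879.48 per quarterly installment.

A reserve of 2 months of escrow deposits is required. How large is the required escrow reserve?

$2,432.66

Flood insurance = $1,586.40/yr
County property tax = $9,491.64/yr
City property tax = $879.48 × 4 = $3,517.92/yr
Total per year = $1,586.40 + $9,491.64 + $3,517.92 = $14,595.96
Base monthly escrow = $14,595.96 / 12 = $1,216.33
Reserve = 2 × $1,216.33 = $2,432.66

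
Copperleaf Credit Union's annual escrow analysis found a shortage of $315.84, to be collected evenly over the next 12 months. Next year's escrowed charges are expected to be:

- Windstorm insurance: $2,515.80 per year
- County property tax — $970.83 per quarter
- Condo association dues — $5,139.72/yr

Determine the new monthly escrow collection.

$987.89

Windstorm insurance — $2,515.80/yr
County property tax — $970.83 × 4 = $3,883.32/yr
Condo association dues — $5,139.72/yr
Total per year = $11,538.84
Base monthly escrow = $11,538.84 / 12 = $961.57
Shortage spread = $315.84 / 12 = $26.32/mo
Adjusted monthly = $961.57 + $26.32 = $987.89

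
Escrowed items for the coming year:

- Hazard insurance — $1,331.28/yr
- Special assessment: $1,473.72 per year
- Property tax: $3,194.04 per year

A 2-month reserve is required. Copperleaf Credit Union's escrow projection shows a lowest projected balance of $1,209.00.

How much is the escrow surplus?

Hazard insurance = $1,331.28 per year
Special assessment = $1,473.72 per year
Property tax = $3,194.04 per year
Yearly total = $1,331.28 + $1,473.72 + $3,194.04 = $5,999.04
Base monthly escrow = $5,999.04 / 12 = $499.92
Required cushion = 2 × $499.92 = $999.84
Surplus = $1,209.00 − $999.84 = $209.16

$209.16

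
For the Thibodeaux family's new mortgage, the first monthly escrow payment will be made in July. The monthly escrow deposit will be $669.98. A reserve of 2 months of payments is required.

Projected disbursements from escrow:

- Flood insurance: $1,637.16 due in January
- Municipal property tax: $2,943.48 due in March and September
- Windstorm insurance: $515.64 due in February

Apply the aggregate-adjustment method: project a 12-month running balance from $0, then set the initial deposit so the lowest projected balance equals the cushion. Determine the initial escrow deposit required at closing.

$3,349.90

Cushion = 2 × $669.98 = $1,339.96
Trial balance (start $0, +$669.98 each month, − disbursements):
  Jul: +$669.98 → $669.98
  Aug: +$669.98 → $1,339.96
  Sep: +$669.98 − $2,943.48 → -$933.54
  Oct: +$669.98 → -$263.56
  Nov: +$669.98 → $406.42
  Dec: +$669.98 → $1,076.40
  Jan: +$669.98 − $1,637.16 → $109.22
  Feb: +$669.98 − $515.64 → $263.56
  Mar: +$669.98 − $2,943.48 → -$2,009.94
  Apr: +$669.98 → -$1,339.96
  May: +$669.98 → -$669.98
  Jun: +$669.98 → $0.00
Lowest trial balance = -$2,009.94 (Mar)
Initial deposit = cushion − low point = $1,339.96 − (-$2,009.94) = $3,349.90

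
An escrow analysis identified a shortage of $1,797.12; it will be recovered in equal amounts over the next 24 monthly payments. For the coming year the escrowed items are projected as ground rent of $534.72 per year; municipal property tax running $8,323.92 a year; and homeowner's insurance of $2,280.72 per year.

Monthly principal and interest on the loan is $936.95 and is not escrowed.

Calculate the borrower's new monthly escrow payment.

$1,003.16

Ground rent: $534.72
Municipal property tax: $8,323.92
Homeowner's insurance: $2,280.72
Total annual escrow = $534.72 + $8,323.92 + $2,280.72 = $11,139.36
Monthly = $11,139.36 ÷ 12 = $928.28
Monthly shortage recovery: $1,797.12 / 24 = $74.88
New monthly escrow = $928.28 + $74.88 = $1,003.16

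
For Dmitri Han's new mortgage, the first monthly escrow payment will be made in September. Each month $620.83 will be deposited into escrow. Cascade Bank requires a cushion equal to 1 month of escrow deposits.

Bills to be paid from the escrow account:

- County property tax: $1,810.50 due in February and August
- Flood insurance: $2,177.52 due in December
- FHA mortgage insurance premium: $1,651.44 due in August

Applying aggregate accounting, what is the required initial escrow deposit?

$883.87

Cushion = 1 × $620.83 = $620.83
Trial balance (start $0, +$620.83 each month, − disbursements):
  Sep: +$620.83 → $620.83
  Oct: +$620.83 → $1,241.66
  Nov: +$620.83 → $1,862.49
  Dec: +$620.83 − $2,177.52 → $305.80
  Jan: +$620.83 → $926.63
  Feb: +$620.83 − $1,810.50 → -$263.04
  Mar: +$620.83 → $357.79
  Apr: +$620.83 → $978.62
  May: +$620.83 → $1,599.45
  Jun: +$620.83 → $2,220.28
  Jul: +$620.83 → $2,841.11
  Aug: +$620.83 − $3,461.94 → $0.00
Lowest trial balance = -$263.04 (Feb)
Initial deposit = cushion − low point = $620.83 − (-$263.04) = $883.87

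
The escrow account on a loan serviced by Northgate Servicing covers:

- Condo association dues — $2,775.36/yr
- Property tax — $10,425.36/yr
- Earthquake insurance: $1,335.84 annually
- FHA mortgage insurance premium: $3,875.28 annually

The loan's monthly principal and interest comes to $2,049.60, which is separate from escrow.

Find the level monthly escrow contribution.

Condo association dues — $2,775.36 annually
Property tax — $10,425.36 annually
Earthquake insurance — $1,335.84 annually
FHA mortgage insurance premium — $3,875.28 annually
Combined annual = $18,411.84
Per month = $18,411.84 / 12 = $1,534.32

$1,534.32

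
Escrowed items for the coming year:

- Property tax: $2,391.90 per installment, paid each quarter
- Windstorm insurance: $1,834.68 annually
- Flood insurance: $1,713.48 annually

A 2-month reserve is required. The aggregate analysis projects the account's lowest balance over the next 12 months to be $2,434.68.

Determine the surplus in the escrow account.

$248.72

Property tax — $2,391.90 × 4 = $9,567.60 annually
Windstorm insurance — $1,834.68 annually
Flood insurance — $1,713.48 annually
Yearly total = $13,115.76
Base monthly escrow = $13,115.76 ÷ 12 = $1,092.98
Cushion = 2 × $1,092.98 = $2,185.96
Surplus = $2,434.68 − $2,185.96 = $248.72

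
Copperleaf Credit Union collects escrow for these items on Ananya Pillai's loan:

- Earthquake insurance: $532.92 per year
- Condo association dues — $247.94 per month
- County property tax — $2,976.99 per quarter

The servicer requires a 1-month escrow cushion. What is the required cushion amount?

Earthquake insurance — $532.92 per year
Condo association dues — $247.94 × 12 = $2,975.28 per year
County property tax — $2,976.99 × 4 = $11,907.96 per year
Total per year = $15,416.16
Base monthly escrow = $15,416.16 ÷ 12 = $1,284.68
Required cushion = 1 × $1,284.68 = $1,284.68

$1,284.68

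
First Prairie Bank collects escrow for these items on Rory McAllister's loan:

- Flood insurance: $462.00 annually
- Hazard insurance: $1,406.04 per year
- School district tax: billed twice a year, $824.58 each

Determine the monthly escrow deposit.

Flood insurance = $462.00 per year
Hazard insurance = $1,406.04 per year
School district tax = $824.58 × 2 = $1,649.16 per year
Yearly total = $462.00 + $1,406.04 + $1,649.16 = $3,517.20
Per month = $3,517.20 ÷ 12 = $293.10

$293.10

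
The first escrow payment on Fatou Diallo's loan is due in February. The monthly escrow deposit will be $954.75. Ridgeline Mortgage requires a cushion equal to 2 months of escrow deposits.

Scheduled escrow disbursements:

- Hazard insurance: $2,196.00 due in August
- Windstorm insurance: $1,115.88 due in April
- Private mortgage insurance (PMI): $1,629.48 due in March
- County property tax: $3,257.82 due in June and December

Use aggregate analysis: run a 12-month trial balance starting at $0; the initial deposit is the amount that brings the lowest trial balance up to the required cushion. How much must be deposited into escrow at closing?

$3,425.43

Cushion = 2 × $954.75 = $1,909.50
Trial balance (start $0, +$954.75 each month, − disbursements):
  Feb: +$954.75 → $954.75
  Mar: +$954.75 − $1,629.48 → $280.02
  Apr: +$954.75 − $1,115.88 → $118.89
  May: +$954.75 → $1,073.64
  Jun: +$954.75 − $3,257.82 → -$1,229.43
  Jul: +$954.75 → -$274.68
  Aug: +$954.75 − $2,196.00 → -$1,515.93
  Sep: +$954.75 → -$561.18
  Oct: +$954.75 → $393.57
  Nov: +$954.75 → $1,348.32
  Dec: +$954.75 − $3,257.82 → -$954.75
  Jan: +$954.75 → $0.00
Lowest trial balance = -$1,515.93 (Aug)
Initial deposit = cushion − low point = $1,909.50 − (-$1,515.93) = $3,425.43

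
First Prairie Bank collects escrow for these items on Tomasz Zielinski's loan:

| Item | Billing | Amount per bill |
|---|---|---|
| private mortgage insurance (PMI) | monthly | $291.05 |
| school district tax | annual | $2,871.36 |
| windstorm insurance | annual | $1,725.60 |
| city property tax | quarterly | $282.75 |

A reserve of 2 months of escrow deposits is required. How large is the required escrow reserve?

Private mortgage insurance (PMI): $291.05 × 12 = $3,492.60 annually
School district tax: $2,871.36 annually
Windstorm insurance: $1,725.60 annually
City property tax: $282.75 × 4 = $1,131.00 annually
Yearly total = $3,492.60 + $2,871.36 + $1,725.60 + $1,131.00 = $9,220.56
Base monthly escrow = $9,220.56 / 12 = $768.38
Reserve = 2 × $768.38 = $1,536.76

$1,536.76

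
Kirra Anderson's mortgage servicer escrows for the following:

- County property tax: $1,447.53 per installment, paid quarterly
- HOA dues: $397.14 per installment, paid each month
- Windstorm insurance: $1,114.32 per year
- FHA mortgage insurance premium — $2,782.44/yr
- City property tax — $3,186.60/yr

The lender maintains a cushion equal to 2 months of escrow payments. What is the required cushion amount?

County property tax — $1,447.53 × 4 = $5,790.12 per year
HOA dues — $397.14 × 12 = $4,765.68 per year
Windstorm insurance — $1,114.32 per year
FHA mortgage insurance premium — $2,782.44 per year
City property tax — $3,186.60 per year
Combined annual = $17,639.16
Per month = $17,639.16 ÷ 12 = $1,469.93
Cushion = 2 × $1,469.93 = $2,939.86

$2,939.86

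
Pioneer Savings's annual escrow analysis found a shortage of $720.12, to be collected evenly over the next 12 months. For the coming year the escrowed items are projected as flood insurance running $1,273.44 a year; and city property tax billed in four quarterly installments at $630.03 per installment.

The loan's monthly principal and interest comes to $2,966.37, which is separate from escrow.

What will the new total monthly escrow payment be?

$376.14

Flood insurance — $1,273.44/yr
City property tax — $630.03 × 4 = $2,520.12/yr
Total per year = $1,273.44 + $2,520.12 = $3,793.56
Base monthly escrow = $3,793.56 / 12 = $316.13
Shortage spread = $720.12 ÷ 12 = $60.01/mo
New monthly escrow = $316.13 + $60.01 = $376.14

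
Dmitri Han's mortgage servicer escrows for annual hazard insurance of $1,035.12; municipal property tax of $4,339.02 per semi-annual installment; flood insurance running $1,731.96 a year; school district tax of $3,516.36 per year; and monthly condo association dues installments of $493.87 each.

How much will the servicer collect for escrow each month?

$1,740.66

Hazard insurance — $1,035.12/yr
Municipal property tax — $4,339.02 × 2 = $8,678.04/yr
Flood insurance — $1,731.96/yr
School district tax — $3,516.36/yr
Condo association dues — $493.87 × 12 = $5,926.44/yr
Yearly total = $1,035.12 + $8,678.04 + $1,731.96 + $3,516.36 + $5,926.44 = $20,887.92
Monthly = $20,887.92 ÷ 12 = $1,740.66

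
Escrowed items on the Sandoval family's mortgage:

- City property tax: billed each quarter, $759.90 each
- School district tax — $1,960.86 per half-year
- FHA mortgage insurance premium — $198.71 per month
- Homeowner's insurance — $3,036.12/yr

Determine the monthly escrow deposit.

City property tax = $759.90 × 4 = $3,039.60 annually
School district tax = $1,960.86 × 2 = $3,921.72 annually
FHA mortgage insurance premium = $198.71 × 12 = $2,384.52 annually
Homeowner's insurance = $3,036.12 annually
Yearly total = $3,039.60 + $3,921.72 + $2,384.52 + $3,036.12 = $12,381.96
Per month = $12,381.96 / 12 = $1,031.83

$1,031.83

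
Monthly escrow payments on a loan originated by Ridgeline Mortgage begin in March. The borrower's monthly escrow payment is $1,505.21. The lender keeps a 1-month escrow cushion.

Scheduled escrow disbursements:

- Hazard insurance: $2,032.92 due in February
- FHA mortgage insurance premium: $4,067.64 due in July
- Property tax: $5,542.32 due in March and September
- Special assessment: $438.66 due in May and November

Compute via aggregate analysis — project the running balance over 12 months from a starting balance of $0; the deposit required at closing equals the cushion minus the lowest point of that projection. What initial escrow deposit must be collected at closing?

Cushion = 1 × $1,505.21 = $1,505.21
Trial balance (start $0, +$1,505.21 each month, − disbursements):
  Mar: +$1,505.21 − $5,542.32 → -$4,037.11
  Apr: +$1,505.21 → -$2,531.90
  May: +$1,505.21 − $438.66 → -$1,465.35
  Jun: +$1,505.21 → $39.86
  Jul: +$1,505.21 − $4,067.64 → -$2,522.57
  Aug: +$1,505.21 → -$1,017.36
  Sep: +$1,505.21 − $5,542.32 → -$5,054.47
  Oct: +$1,505.21 → -$3,549.26
  Nov: +$1,505.21 − $438.66 → -$2,482.71
  Dec: +$1,505.21 → -$977.50
  Jan: +$1,505.21 → $527.71
  Feb: +$1,505.21 − $2,032.92 → $0.00
Lowest trial balance = -$5,054.47 (Sep)
Initial deposit = cushion − low point = $1,505.21 − (-$5,054.47) = $6,559.68

$6,559.68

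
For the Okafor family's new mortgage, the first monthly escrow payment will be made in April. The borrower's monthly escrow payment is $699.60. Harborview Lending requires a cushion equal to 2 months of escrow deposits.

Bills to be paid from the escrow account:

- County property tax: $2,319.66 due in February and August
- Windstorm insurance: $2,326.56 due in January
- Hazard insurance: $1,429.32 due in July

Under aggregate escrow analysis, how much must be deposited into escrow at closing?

$2,098.80

Cushion = 2 × $699.60 = $1,399.20
Trial balance (start $0, +$699.60 each month, − disbursements):
  Apr: +$699.60 → $699.60
  May: +$699.60 → $1,399.20
  Jun: +$699.60 → $2,098.80
  Jul: +$699.60 − $1,429.32 → $1,369.08
  Aug: +$699.60 − $2,319.66 → -$250.98
  Sep: +$699.60 → $448.62
  Oct: +$699.60 → $1,148.22
  Nov: +$699.60 → $1,847.82
  Dec: +$699.60 → $2,547.42
  Jan: +$699.60 − $2,326.56 → $920.46
  Feb: +$699.60 − $2,319.66 → -$699.60
  Mar: +$699.60 → $0.00
Lowest trial balance = -$699.60 (Feb)
Initial deposit = cushion − low point = $1,399.20 − (-$699.60) = $2,098.80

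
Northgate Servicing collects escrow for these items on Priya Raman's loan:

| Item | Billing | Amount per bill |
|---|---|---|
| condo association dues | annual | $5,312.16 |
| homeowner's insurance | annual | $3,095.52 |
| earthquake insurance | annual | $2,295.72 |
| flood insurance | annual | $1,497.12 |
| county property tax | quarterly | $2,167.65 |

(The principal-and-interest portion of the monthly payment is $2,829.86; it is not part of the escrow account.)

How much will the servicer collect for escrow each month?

$1,739.26

Condo association dues: $5,312.16
Homeowner's insurance: $3,095.52
Earthquake insurance: $2,295.72
Flood insurance: $1,497.12
County property tax: $2,167.65 × 4 = $8,670.60
Total per year = $5,312.16 + $3,095.52 + $2,295.72 + $1,497.12 + $8,670.60 = $20,871.12
Monthly escrow = $20,871.12 / 12 = $1,739.26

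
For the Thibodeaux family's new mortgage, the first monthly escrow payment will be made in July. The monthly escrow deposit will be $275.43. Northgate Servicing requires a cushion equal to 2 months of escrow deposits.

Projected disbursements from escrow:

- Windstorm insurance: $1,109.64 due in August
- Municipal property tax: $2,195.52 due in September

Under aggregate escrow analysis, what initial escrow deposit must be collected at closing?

$3,029.73

Cushion = 2 × $275.43 = $550.86
Trial balance (start $0, +$275.43 each month, − disbursements):
  Jul: +$275.43 → $275.43
  Aug: +$275.43 − $1,109.64 → -$558.78
  Sep: +$275.43 − $2,195.52 → -$2,478.87
  Oct: +$275.43 → -$2,203.44
  Nov: +$275.43 → -$1,928.01
  Dec: +$275.43 → -$1,652.58
  Jan: +$275.43 → -$1,377.15
  Feb: +$275.43 → -$1,101.72
  Mar: +$275.43 → -$826.29
  Apr: +$275.43 → -$550.86
  May: +$275.43 → -$275.43
  Jun: +$275.43 → $0.00
Lowest trial balance = -$2,478.87 (Sep)
Initial deposit = cushion − low point = $550.86 − (-$2,478.87) = $3,029.73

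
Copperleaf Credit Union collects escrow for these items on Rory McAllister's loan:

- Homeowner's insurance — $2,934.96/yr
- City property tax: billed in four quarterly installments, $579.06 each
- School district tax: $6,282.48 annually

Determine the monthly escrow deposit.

Homeowner's insurance: $2,934.96
City property tax: $579.06 × 4 = $2,316.24
School district tax: $6,282.48
Combined annual = $2,934.96 + $2,316.24 + $6,282.48 = $11,533.68
Base monthly escrow = $11,533.68 / 12 = $961.14

$961.14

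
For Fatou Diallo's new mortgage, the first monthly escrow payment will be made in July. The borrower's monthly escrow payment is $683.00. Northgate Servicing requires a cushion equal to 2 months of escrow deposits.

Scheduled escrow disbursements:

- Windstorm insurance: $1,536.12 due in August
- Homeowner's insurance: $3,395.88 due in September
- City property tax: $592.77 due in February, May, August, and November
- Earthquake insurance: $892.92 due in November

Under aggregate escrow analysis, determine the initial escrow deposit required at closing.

$4,961.46

Cushion = 2 × $683.00 = $1,366.00
Trial balance (start $0, +$683.00 each month, − disbursements):
  Jul: +$683.00 → $683.00
  Aug: +$683.00 − $2,128.89 → -$762.89
  Sep: +$683.00 − $3,395.88 → -$3,475.77
  Oct: +$683.00 → -$2,792.77
  Nov: +$683.00 − $1,485.69 → -$3,595.46
  Dec: +$683.00 → -$2,912.46
  Jan: +$683.00 → -$2,229.46
  Feb: +$683.00 − $592.77 → -$2,139.23
  Mar: +$683.00 → -$1,456.23
  Apr: +$683.00 → -$773.23
  May: +$683.00 − $592.77 → -$683.00
  Jun: +$683.00 → $0.00
Lowest trial balance = -$3,595.46 (Nov)
Initial deposit = cushion − low point = $1,366.00 − (-$3,595.46) = $4,961.46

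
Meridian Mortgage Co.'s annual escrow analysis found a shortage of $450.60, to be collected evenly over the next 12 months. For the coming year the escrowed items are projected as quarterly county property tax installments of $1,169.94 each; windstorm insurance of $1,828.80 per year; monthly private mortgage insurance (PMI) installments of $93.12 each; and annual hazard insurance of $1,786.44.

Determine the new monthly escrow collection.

County property tax — $1,169.94 × 4 = $4,679.76 per year
Windstorm insurance — $1,828.80 per year
Private mortgage insurance (PMI) — $93.12 × 12 = $1,117.44 per year
Hazard insurance — $1,786.44 per year
Total per year = $9,412.44
Base monthly escrow = $9,412.44 / 12 = $784.37
Shortage per month = $450.60 / 12 = $37.55
Adjusted monthly = $784.37 + $37.55 = $821.92

$821.92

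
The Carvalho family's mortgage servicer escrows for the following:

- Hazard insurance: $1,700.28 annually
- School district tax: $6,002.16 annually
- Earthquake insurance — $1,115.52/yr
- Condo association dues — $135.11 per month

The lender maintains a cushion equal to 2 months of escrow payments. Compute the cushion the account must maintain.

$1,739.88

Hazard insurance — $1,700.28 per year
School district tax — $6,002.16 per year
Earthquake insurance — $1,115.52 per year
Condo association dues — $135.11 × 12 = $1,621.32 per year
Combined annual = $1,700.28 + $6,002.16 + $1,115.52 + $1,621.32 = $10,439.28
Monthly escrow = $10,439.28 ÷ 12 = $869.94
Cushion = 2 × $869.94 = $1,739.88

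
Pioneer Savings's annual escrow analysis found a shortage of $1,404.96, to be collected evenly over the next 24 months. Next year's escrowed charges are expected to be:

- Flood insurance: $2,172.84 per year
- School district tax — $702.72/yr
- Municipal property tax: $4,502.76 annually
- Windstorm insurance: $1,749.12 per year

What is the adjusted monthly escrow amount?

Flood insurance — $2,172.84 per year
School district tax — $702.72 per year
Municipal property tax — $4,502.76 per year
Windstorm insurance — $1,749.12 per year
Total per year = $9,127.44
Per month = $9,127.44 / 12 = $760.62
Shortage spread = $1,404.96 ÷ 24 = $58.54/mo
New monthly escrow = $760.62 + $58.54 = $819.16

$819.16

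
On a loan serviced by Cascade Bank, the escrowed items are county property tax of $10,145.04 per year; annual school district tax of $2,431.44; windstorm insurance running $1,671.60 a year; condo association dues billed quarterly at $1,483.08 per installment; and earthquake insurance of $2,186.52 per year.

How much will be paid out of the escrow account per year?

County property tax = $10,145.04/yr
School district tax = $2,431.44/yr
Windstorm insurance = $1,671.60/yr
Condo association dues = $1,483.08 × 4 = $5,932.32/yr
Earthquake insurance = $2,186.52/yr
Combined annual = $10,145.04 + $2,431.44 + $1,671.60 + $5,932.32 + $2,186.52 = $22,366.92

$22,366.92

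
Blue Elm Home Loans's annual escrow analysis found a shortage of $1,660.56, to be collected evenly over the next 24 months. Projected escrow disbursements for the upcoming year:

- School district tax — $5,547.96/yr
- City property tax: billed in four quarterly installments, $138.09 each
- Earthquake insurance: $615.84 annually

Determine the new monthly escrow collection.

$628.87

School district tax = $5,547.96 per year
City property tax = $138.09 × 4 = $552.36 per year
Earthquake insurance = $615.84 per year
Total annual escrow = $5,547.96 + $552.36 + $615.84 = $6,716.16
Base monthly escrow = $6,716.16 / 12 = $559.68
Monthly shortage recovery: $1,660.56 ÷ 24 = $69.19
New monthly escrow = $559.68 + $69.19 = $628.87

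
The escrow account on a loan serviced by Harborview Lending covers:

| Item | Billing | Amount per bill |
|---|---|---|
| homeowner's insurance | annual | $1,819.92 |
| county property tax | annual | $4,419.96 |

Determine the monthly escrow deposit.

Homeowner's insurance: $1,819.92 per year
County property tax: $4,419.96 per year
Total annual escrow = $6,239.88
Per month = $6,239.88 ÷ 12 = $519.99

$519.99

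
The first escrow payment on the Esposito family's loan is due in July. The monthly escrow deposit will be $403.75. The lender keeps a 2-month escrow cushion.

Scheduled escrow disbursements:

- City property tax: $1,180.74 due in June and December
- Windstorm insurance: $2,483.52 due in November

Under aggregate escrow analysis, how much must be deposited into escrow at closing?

$2,049.26

Cushion = 2 × $403.75 = $807.50
Trial balance (start $0, +$403.75 each month, − disbursements):
  Jul: +$403.75 → $403.75
  Aug: +$403.75 → $807.50
  Sep: +$403.75 → $1,211.25
  Oct: +$403.75 → $1,615.00
  Nov: +$403.75 − $2,483.52 → -$464.77
  Dec: +$403.75 − $1,180.74 → -$1,241.76
  Jan: +$403.75 → -$838.01
  Feb: +$403.75 → -$434.26
  Mar: +$403.75 → -$30.51
  Apr: +$403.75 → $373.24
  May: +$403.75 → $776.99
  Jun: +$403.75 − $1,180.74 → $0.00
Lowest trial balance = -$1,241.76 (Dec)
Initial deposit = cushion − low point = $807.50 − (-$1,241.76) = $2,049.26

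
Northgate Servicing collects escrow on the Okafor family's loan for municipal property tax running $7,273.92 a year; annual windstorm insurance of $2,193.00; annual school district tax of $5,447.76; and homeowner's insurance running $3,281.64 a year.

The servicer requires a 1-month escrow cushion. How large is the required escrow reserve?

$1,516.36

Municipal property tax — $7,273.92 per year
Windstorm insurance — $2,193.00 per year
School district tax — $5,447.76 per year
Homeowner's insurance — $3,281.64 per year
Total per year = $7,273.92 + $2,193.00 + $5,447.76 + $3,281.64 = $18,196.32
Monthly escrow = $18,196.32 ÷ 12 = $1,516.36
Cushion = 1 × $1,516.36 = $1,516.36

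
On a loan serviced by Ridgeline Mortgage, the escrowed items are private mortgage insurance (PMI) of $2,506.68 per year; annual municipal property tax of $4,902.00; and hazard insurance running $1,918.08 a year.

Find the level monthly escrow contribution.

Private mortgage insurance (PMI): $2,506.68
Municipal property tax: $4,902.00
Hazard insurance: $1,918.08
Annual escrow total = $9,326.76
Base monthly escrow = $9,326.76 / 12 = $777.23

$777.23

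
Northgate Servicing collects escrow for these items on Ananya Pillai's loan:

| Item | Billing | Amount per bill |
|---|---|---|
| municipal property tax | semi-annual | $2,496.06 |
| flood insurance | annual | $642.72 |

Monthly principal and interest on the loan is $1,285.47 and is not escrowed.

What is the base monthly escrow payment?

Municipal property tax: $2,496.06 × 2 = $4,992.12 per year
Flood insurance: $642.72 per year
Total per year = $4,992.12 + $642.72 = $5,634.84
Monthly escrow = $5,634.84 / 12 = $469.57

$469.57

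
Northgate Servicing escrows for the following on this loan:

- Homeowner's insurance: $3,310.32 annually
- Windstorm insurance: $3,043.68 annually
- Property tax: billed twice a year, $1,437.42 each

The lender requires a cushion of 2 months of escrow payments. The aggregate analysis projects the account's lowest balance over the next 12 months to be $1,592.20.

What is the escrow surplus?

$54.06

Homeowner's insurance: $3,310.32
Windstorm insurance: $3,043.68
Property tax: $1,437.42 × 2 = $2,874.84
Combined annual = $3,310.32 + $3,043.68 + $2,874.84 = $9,228.84
Per month = $9,228.84 / 12 = $769.07
Required reserve = 2 × $769.07 = $1,538.14
Excess over cushion: $1,592.20 − $1,538.14 = $54.06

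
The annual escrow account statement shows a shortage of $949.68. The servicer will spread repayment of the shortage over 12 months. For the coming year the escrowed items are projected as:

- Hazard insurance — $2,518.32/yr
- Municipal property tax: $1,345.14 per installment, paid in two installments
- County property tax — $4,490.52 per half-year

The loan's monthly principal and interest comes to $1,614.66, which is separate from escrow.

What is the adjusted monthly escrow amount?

$1,261.61

Hazard insurance = $2,518.32
Municipal property tax = $1,345.14 × 2 = $2,690.28
County property tax = $4,490.52 × 2 = $8,981.04
Annual escrow total = $14,189.64
Monthly escrow = $14,189.64 / 12 = $1,182.47
Monthly shortage recovery: $949.68 / 12 = $79.14
New monthly escrow = $1,182.47 + $79.14 = $1,261.61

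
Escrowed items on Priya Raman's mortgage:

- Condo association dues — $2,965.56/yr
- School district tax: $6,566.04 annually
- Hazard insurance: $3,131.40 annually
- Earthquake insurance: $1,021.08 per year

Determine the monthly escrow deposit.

Condo association dues = $2,965.56/yr
School district tax = $6,566.04/yr
Hazard insurance = $3,131.40/yr
Earthquake insurance = $1,021.08/yr
Total annual escrow = $2,965.56 + $6,566.04 + $3,131.40 + $1,021.08 = $13,684.08
Monthly = $13,684.08 / 12 = $1,140.34

$1,140.34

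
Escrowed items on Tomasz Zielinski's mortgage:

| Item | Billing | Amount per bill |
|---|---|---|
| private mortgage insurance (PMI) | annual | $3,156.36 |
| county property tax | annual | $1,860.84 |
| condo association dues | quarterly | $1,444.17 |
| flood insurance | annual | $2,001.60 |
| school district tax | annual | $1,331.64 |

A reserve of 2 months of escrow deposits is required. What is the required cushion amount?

Private mortgage insurance (PMI) — $3,156.36 per year
County property tax — $1,860.84 per year
Condo association dues — $1,444.17 × 4 = $5,776.68 per year
Flood insurance — $2,001.60 per year
School district tax — $1,331.64 per year
Total annual escrow = $3,156.36 + $1,860.84 + $5,776.68 + $2,001.60 + $1,331.64 = $14,127.12
Monthly escrow = $14,127.12 / 12 = $1,177.26
Required cushion = 2 × $1,177.26 = $2,354.52

$2,354.52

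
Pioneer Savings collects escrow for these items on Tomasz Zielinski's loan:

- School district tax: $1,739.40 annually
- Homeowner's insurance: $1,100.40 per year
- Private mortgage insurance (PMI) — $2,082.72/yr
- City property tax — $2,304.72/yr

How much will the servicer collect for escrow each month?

$602.27

School district tax = $1,739.40
Homeowner's insurance = $1,100.40
Private mortgage insurance (PMI) = $2,082.72
City property tax = $2,304.72
Total per year = $1,739.40 + $1,100.40 + $2,082.72 + $2,304.72 = $7,227.24
Monthly escrow = $7,227.24 ÷ 12 = $602.27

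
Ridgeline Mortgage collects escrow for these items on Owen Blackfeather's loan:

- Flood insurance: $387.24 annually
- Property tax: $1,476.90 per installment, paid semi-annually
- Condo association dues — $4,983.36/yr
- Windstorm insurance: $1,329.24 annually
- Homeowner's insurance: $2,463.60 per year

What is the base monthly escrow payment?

Flood insurance: $387.24
Property tax: $1,476.90 × 2 = $2,953.80
Condo association dues: $4,983.36
Windstorm insurance: $1,329.24
Homeowner's insurance: $2,463.60
Combined annual = $387.24 + $2,953.80 + $4,983.36 + $1,329.24 + $2,463.60 = $12,117.24
Monthly = $12,117.24 ÷ 12 = $1,009.77

$1,009.77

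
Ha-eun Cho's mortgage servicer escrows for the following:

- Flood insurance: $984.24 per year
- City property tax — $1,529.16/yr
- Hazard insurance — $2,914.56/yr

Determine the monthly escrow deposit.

Flood insurance = $984.24/yr
City property tax = $1,529.16/yr
Hazard insurance = $2,914.56/yr
Total per year = $5,427.96
Base monthly escrow = $5,427.96 / 12 = $452.33

$452.33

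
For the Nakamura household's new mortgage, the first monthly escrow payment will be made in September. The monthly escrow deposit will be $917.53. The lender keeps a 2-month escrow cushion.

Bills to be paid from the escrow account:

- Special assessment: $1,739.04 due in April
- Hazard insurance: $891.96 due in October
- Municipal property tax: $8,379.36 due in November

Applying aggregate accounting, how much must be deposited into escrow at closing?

Cushion = 2 × $917.53 = $1,835.06
Trial balance (start $0, +$917.53 each month, − disbursements):
  Sep: +$917.53 → $917.53
  Oct: +$917.53 − $891.96 → $943.10
  Nov: +$917.53 − $8,379.36 → -$6,518.73
  Dec: +$917.53 → -$5,601.20
  Jan: +$917.53 → -$4,683.67
  Feb: +$917.53 → -$3,766.14
  Mar: +$917.53 → -$2,848.61
  Apr: +$917.53 − $1,739.04 → -$3,670.12
  May: +$917.53 → -$2,752.59
  Jun: +$917.53 → -$1,835.06
  Jul: +$917.53 → -$917.53
  Aug: +$917.53 → $0.00
Lowest trial balance = -$6,518.73 (Nov)
Initial deposit = cushion − low point = $1,835.06 − (-$6,518.73) = $8,353.79

$8,353.79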